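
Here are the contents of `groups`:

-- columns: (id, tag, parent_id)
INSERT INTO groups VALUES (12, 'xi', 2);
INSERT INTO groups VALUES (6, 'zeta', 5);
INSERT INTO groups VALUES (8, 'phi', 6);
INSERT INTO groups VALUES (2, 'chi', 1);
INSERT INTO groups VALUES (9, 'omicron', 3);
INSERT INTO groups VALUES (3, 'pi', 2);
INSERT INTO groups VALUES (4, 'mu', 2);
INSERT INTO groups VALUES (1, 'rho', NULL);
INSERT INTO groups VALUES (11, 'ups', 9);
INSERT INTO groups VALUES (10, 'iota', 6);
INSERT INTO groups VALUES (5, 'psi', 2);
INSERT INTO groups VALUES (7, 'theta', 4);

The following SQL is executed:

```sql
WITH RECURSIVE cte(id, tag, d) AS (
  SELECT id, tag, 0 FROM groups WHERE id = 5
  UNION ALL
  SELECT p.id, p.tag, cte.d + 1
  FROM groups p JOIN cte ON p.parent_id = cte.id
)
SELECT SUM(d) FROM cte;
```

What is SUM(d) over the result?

Base: id=5 (psi) at d 0.
Iteration 1: rows with parent_id in {5} -> zeta (id 6, d 1).
Iteration 2: rows with parent_id in {6} -> phi (id 8, d 2), iota (id 10, d 2).
Iteration 3: no rows with parent_id in {8,10}; recursion stops.
SUM(d) = 0 + 1 + 2 + 2 = 5.

5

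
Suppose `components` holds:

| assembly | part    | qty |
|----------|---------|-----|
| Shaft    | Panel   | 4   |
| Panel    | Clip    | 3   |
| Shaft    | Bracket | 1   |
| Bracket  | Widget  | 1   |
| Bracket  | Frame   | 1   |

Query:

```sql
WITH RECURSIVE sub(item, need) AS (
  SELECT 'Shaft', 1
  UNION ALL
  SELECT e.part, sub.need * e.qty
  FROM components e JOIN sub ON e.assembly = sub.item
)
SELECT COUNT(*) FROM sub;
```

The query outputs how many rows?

6

Base: (Shaft, need=1).
Iteration 1: components of {Shaft} -> Bracket = 1*1 = 1, Panel = 1*4 = 4.
Iteration 2: components of {Bracket,Panel} -> Clip = 4*3 = 12, Frame = 1*1 = 1, Widget = 1*1 = 1.
Iteration 3: no further components; recursion stops.
Total rows emitted: 6.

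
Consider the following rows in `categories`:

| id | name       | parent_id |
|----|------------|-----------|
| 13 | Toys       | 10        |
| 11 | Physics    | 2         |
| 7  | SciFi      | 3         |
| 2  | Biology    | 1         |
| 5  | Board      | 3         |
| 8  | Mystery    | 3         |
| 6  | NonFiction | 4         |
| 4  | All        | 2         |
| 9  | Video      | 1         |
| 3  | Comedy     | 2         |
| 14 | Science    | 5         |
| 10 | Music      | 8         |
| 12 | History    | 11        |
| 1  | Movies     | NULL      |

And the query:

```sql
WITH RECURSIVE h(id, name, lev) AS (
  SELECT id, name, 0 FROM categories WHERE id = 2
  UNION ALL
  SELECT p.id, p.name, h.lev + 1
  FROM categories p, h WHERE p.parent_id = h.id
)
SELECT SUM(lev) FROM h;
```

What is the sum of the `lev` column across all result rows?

23

Base: id=2 (Biology) at lev 0.
Iteration 1: rows with parent_id in {2} -> Comedy (id 3, lev 1), All (id 4, lev 1), Physics (id 11, lev 1).
Iteration 2: rows with parent_id in {3,4,11} -> Board (id 5, lev 2), NonFiction (id 6, lev 2), SciFi (id 7, lev 2), Mystery (id 8, lev 2), History (id 12, lev 2).
Iteration 3: rows with parent_id in {5,6,7,8,12} -> Music (id 10, lev 3), Science (id 14, lev 3).
Iteration 4: rows with parent_id in {10,14} -> Toys (id 13, lev 4).
Iteration 5: no rows with parent_id in {13}; recursion stops.
SUM(lev) = 0 + 1 + 1 + 1 + 2 + 2 + 2 + 2 + 2 + 3 + 3 + 4 = 23.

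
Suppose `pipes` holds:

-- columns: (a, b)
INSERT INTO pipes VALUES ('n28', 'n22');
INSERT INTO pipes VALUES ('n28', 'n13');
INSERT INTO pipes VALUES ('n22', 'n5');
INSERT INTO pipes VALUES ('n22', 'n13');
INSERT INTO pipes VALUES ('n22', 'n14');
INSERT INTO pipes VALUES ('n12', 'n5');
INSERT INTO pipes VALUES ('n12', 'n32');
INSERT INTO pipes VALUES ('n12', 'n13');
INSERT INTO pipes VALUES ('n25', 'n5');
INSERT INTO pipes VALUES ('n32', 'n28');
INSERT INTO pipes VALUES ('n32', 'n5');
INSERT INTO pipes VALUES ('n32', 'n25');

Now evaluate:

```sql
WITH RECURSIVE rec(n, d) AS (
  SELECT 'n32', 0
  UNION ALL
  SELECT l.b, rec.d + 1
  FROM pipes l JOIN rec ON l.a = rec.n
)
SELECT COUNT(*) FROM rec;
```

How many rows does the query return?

Base: (n32, d=0).
Iteration 1: edges from {n32} -> (n25, d=1), (n28, d=1), (n5, d=1).
Iteration 2: edges from {n25,n28,n5} -> (n13, d=2), (n22, d=2), (n5, d=2).
Iteration 3: edges from {n13,n22,n5} -> (n13, d=3), (n14, d=3), (n5, d=3).
Iteration 4: no outgoing edges from {n13,n14,n5}; recursion stops.
Total rows emitted: 10.

10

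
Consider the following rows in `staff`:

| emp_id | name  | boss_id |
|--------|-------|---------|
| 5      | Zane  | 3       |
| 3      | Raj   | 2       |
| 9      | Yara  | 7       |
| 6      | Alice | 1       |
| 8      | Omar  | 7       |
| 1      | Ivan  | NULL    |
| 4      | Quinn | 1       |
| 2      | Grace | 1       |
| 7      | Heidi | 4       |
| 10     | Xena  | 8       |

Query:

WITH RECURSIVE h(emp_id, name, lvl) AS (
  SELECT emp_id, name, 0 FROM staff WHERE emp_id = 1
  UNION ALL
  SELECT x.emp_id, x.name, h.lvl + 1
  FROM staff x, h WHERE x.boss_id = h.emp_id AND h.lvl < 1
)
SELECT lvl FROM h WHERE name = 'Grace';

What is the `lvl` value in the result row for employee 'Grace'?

Base: emp_id=1 (Ivan) at lvl 0.
Iteration 1: rows with boss_id in {1} -> Grace (id 2, lvl 1), Quinn (id 4, lvl 1), Alice (id 6, lvl 1).
Iteration 2: lvl < 1 fails for all current rows; recursion stops.

1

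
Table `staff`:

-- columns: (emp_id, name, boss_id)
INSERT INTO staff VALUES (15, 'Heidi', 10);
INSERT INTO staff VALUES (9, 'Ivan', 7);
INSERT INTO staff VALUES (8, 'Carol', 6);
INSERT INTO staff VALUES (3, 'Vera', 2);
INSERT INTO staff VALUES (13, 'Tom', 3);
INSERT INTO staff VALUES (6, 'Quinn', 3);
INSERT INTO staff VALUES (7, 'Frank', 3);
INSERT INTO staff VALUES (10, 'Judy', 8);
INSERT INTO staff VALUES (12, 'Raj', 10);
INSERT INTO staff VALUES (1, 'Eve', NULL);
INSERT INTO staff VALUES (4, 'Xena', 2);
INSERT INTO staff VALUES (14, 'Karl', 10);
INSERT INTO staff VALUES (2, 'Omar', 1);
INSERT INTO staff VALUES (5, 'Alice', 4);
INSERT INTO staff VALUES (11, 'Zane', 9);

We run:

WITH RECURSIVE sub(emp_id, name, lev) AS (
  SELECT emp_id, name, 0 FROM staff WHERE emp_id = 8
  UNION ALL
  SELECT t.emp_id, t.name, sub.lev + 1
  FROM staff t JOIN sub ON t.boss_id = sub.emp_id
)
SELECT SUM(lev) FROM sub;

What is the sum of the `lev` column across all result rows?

Base: emp_id=8 (Carol) at lev 0.
Iteration 1: rows with boss_id in {8} -> Judy (id 10, lev 1).
Iteration 2: rows with boss_id in {10} -> Raj (id 12, lev 2), Karl (id 14, lev 2), Heidi (id 15, lev 2).
Iteration 3: no rows with boss_id in {12,14,15}; recursion stops.
SUM(lev) = 0 + 1 + 2 + 2 + 2 = 7.

7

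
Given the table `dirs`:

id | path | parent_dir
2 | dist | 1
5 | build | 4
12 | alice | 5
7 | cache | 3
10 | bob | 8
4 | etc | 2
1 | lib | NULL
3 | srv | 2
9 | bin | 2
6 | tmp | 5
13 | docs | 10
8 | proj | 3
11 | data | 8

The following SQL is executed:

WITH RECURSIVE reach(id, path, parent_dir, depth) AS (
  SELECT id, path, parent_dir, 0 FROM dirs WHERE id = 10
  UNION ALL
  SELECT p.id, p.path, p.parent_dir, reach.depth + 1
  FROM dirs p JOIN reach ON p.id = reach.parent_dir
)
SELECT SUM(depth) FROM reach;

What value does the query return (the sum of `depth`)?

Base: id=10 (bob), parent_dir=8, depth 0.
Iteration 1: join on id=8 -> proj (id 8, parent_dir=3, depth 1).
Iteration 2: join on id=3 -> srv (id 3, parent_dir=2, depth 2).
Iteration 3: join on id=2 -> dist (id 2, parent_dir=1, depth 3).
Iteration 4: join on id=1 -> lib (id 1, parent_dir=NULL, depth 4).
Iteration 5: parent_dir is NULL; no match; recursion stops.
SUM(depth) = 0 + 1 + 2 + 3 + 4 = 10.

10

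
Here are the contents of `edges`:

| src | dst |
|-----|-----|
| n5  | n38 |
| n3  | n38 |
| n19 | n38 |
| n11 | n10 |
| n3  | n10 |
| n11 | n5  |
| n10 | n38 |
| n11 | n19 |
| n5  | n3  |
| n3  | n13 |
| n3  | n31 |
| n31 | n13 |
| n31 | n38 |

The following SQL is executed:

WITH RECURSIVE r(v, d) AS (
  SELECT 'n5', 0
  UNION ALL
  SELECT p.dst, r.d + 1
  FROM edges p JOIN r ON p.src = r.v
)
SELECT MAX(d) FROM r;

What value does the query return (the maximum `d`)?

3

Base: (n5, d=0).
Iteration 1: edges from {n5} -> (n3, d=1), (n38, d=1).
Iteration 2: edges from {n3,n38} -> (n10, d=2), (n13, d=2), (n31, d=2), (n38, d=2).
Iteration 3: edges from {n10,n13,n31,n38} -> (n13, d=3), (n38, d=3) x2. [UNION ALL keeps all 3 new rows, including repeats]
Iteration 4: no outgoing edges from {n13,n38}; recursion stops.
d values: 0, 1, 1, 2, 2, 2, 2, 3, 3, 3; the maximum is 3.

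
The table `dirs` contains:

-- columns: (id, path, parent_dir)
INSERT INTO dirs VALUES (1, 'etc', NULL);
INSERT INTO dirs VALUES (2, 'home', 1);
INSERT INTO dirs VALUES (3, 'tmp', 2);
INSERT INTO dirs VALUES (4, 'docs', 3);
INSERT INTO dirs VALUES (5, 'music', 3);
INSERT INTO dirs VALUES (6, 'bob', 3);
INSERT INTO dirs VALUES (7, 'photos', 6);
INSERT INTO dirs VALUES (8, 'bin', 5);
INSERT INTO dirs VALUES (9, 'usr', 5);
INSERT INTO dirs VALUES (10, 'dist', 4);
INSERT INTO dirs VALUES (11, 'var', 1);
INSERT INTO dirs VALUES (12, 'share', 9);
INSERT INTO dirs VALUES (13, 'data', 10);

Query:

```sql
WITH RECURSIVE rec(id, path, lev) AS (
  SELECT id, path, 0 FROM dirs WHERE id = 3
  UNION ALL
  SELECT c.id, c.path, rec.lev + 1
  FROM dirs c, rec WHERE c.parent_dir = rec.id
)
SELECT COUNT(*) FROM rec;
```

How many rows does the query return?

Base: id=3 (tmp) at lev 0.
Iteration 1: rows with parent_dir in {3} -> docs (id 4, lev 1), music (id 5, lev 1), bob (id 6, lev 1).
Iteration 2: rows with parent_dir in {4,5,6} -> photos (id 7, lev 2), bin (id 8, lev 2), usr (id 9, lev 2), dist (id 10, lev 2).
Iteration 3: rows with parent_dir in {7,8,9,10} -> share (id 12, lev 3), data (id 13, lev 3).
Iteration 4: no rows with parent_dir in {12,13}; recursion stops.
Total rows emitted: 10.

10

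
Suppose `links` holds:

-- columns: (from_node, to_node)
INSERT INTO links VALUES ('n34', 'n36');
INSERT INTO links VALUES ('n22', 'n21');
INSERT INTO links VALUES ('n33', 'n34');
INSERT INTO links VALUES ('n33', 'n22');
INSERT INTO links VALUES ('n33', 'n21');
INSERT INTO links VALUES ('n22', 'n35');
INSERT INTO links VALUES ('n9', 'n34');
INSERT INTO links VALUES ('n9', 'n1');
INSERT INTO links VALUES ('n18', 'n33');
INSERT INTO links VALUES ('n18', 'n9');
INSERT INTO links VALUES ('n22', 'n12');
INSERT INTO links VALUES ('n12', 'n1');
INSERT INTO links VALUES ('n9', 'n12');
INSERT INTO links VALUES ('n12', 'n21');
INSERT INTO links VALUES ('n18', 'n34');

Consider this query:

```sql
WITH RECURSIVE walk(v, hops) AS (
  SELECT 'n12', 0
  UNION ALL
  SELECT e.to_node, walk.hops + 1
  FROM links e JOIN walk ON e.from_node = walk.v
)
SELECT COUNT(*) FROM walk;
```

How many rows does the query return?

3

Base: (n12, hops=0).
Iteration 1: edges from {n12} -> (n1, hops=1), (n21, hops=1).
Iteration 2: no outgoing edges from {n1,n21}; recursion stops.
Total rows emitted: 3.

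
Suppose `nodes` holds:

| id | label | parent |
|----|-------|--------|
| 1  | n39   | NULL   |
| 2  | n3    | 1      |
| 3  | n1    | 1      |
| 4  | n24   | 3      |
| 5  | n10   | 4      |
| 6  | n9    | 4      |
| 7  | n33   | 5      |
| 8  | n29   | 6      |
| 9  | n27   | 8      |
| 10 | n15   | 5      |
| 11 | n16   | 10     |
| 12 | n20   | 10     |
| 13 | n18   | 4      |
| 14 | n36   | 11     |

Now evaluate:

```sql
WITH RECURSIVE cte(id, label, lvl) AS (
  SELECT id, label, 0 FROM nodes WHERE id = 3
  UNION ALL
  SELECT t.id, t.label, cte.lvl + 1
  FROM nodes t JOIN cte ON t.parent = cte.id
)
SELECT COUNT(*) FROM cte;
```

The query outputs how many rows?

Base: id=3 (n1) at lvl 0.
Iteration 1: rows with parent in {3} -> n24 (id 4, lvl 1).
Iteration 2: rows with parent in {4} -> n10 (id 5, lvl 2), n9 (id 6, lvl 2), n18 (id 13, lvl 2).
Iteration 3: rows with parent in {5,6,13} -> n33 (id 7, lvl 3), n29 (id 8, lvl 3), n15 (id 10, lvl 3).
Iteration 4: rows with parent in {7,8,10} -> n27 (id 9, lvl 4), n16 (id 11, lvl 4), n20 (id 12, lvl 4).
Iteration 5: rows with parent in {9,11,12} -> n36 (id 14, lvl 5).
Iteration 6: no rows with parent in {14}; recursion stops.
Total rows emitted: 12.

12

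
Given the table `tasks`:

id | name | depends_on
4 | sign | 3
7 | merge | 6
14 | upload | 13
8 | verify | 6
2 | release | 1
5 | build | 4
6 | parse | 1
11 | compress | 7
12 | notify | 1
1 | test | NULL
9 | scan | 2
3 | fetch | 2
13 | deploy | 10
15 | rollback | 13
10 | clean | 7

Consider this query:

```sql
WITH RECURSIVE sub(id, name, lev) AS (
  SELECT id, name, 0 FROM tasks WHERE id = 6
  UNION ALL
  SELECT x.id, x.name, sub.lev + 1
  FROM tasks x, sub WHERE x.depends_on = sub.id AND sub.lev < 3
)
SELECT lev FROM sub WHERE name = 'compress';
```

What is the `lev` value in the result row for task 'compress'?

Base: id=6 (parse) at lev 0.
Iteration 1: rows with depends_on in {6} -> merge (id 7, lev 1), verify (id 8, lev 1).
Iteration 2: rows with depends_on in {7,8} -> clean (id 10, lev 2), compress (id 11, lev 2).
Iteration 3: rows with depends_on in {10,11} -> deploy (id 13, lev 3).
Iteration 4: lev < 3 fails for all current rows; recursion stops.

2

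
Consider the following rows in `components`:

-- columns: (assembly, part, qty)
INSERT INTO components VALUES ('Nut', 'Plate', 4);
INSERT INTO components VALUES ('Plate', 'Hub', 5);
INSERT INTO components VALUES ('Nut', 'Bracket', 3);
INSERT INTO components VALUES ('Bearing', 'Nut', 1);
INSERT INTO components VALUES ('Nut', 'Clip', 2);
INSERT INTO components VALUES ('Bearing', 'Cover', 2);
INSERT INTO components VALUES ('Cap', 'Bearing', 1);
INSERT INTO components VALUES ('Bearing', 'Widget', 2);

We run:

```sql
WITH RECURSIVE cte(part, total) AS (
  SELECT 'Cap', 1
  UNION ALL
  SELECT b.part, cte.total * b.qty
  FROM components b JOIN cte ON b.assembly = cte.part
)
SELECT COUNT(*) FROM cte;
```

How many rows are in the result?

9

Base: (Cap, total=1).
Iteration 1: components of {Cap} -> Bearing = 1*1 = 1.
Iteration 2: components of {Bearing} -> Cover = 1*2 = 2, Nut = 1*1 = 1, Widget = 1*2 = 2.
Iteration 3: components of {Cover,Nut,Widget} -> Bracket = 1*3 = 3, Clip = 1*2 = 2, Plate = 1*4 = 4.
Iteration 4: components of {Bracket,Clip,Plate} -> Hub = 4*5 = 20.
Iteration 5: no further components; recursion stops.
Total rows emitted: 9.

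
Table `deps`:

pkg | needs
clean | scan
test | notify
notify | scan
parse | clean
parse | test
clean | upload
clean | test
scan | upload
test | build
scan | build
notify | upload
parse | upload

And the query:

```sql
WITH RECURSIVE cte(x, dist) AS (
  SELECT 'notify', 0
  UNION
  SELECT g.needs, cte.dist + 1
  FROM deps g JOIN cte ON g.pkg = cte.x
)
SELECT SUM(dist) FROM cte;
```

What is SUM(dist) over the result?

Base: (notify, dist=0).
Iteration 1: edges from {notify} -> (scan, dist=1), (upload, dist=1).
Iteration 2: edges from {scan,upload} -> (build, dist=2), (upload, dist=2).
Iteration 3: no outgoing edges from {build,upload}; recursion stops.
SUM(dist) = 0 + 1 + 1 + 2 + 2 = 6.

6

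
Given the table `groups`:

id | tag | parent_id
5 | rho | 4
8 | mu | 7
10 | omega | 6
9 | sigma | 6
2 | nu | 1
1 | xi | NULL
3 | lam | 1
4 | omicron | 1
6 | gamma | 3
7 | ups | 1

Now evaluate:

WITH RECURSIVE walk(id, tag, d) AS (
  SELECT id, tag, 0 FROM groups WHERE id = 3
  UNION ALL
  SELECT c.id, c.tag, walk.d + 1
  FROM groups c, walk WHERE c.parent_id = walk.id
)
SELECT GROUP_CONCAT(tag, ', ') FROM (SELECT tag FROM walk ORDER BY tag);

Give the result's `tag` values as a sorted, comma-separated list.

Base: id=3 (lam) at d 0.
Iteration 1: rows with parent_id in {3} -> gamma (id 6, d 1).
Iteration 2: rows with parent_id in {6} -> sigma (id 9, d 2), omega (id 10, d 2).
Iteration 3: no rows with parent_id in {9,10}; recursion stops.

gamma, lam, omega, sigma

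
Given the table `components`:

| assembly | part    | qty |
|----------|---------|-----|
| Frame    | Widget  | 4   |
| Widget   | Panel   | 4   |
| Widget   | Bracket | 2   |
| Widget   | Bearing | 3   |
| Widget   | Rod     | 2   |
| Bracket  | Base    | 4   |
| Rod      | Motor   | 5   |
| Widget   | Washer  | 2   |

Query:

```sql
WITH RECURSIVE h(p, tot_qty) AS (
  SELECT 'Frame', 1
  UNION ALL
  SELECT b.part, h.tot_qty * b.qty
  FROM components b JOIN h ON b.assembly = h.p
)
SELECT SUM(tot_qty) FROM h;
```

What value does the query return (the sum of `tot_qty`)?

129

Base: (Frame, tot_qty=1).
Iteration 1: components of {Frame} -> Widget = 1*4 = 4.
Iteration 2: components of {Widget} -> Bearing = 4*3 = 12, Bracket = 4*2 = 8, Panel = 4*4 = 16, Rod = 4*2 = 8, Washer = 4*2 = 8.
Iteration 3: components of {Bearing,Bracket,Panel,Rod,Washer} -> Base = 8*4 = 32, Motor = 8*5 = 40.
Iteration 4: no further components; recursion stops.
SUM(tot_qty) = 1 + 4 + 16 + 8 + 12 + 8 + 8 + 32 + 40 = 129.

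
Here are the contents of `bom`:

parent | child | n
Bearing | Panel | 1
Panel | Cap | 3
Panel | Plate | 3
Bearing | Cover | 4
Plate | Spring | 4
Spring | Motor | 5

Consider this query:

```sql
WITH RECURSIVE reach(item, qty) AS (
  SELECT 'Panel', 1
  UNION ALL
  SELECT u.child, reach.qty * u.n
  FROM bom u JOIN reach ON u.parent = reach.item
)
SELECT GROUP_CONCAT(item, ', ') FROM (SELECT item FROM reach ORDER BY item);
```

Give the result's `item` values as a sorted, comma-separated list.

Cap, Motor, Panel, Plate, Spring

Base: (Panel, qty=1).
Iteration 1: components of {Panel} -> Cap = 1*3 = 3, Plate = 1*3 = 3.
Iteration 2: components of {Cap,Plate} -> Spring = 3*4 = 12.
Iteration 3: components of {Spring} -> Motor = 12*5 = 60.
Iteration 4: no further components; recursion stops.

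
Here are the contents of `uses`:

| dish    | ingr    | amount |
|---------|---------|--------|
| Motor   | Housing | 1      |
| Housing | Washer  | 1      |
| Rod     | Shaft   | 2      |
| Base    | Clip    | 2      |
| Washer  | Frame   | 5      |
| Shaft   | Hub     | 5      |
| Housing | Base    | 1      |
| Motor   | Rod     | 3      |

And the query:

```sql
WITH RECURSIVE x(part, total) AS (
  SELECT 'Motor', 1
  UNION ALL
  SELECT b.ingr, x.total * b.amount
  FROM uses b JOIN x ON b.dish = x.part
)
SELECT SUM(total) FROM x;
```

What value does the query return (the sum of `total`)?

50

Base: (Motor, total=1).
Iteration 1: components of {Motor} -> Housing = 1*1 = 1, Rod = 1*3 = 3.
Iteration 2: components of {Housing,Rod} -> Base = 1*1 = 1, Shaft = 3*2 = 6, Washer = 1*1 = 1.
Iteration 3: components of {Base,Shaft,Washer} -> Clip = 1*2 = 2, Frame = 1*5 = 5, Hub = 6*5 = 30.
Iteration 4: no further components; recursion stops.
SUM(total) = 1 + 1 + 3 + 1 + 1 + 6 + 2 + 5 + 30 = 50.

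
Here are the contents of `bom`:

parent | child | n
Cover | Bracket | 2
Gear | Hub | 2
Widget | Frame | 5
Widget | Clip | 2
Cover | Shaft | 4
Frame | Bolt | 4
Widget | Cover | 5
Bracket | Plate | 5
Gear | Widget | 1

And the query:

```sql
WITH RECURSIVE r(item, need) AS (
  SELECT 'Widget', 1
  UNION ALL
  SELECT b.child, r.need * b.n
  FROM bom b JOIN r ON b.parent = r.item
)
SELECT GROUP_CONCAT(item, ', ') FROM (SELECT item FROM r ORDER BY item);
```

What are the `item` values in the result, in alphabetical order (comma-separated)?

Base: (Widget, need=1).
Iteration 1: components of {Widget} -> Clip = 1*2 = 2, Cover = 1*5 = 5, Frame = 1*5 = 5.
Iteration 2: components of {Clip,Cover,Frame} -> Bolt = 5*4 = 20, Bracket = 5*2 = 10, Shaft = 5*4 = 20.
Iteration 3: components of {Bolt,Bracket,Shaft} -> Plate = 10*5 = 50.
Iteration 4: no further components; recursion stops.

Bolt, Bracket, Clip, Cover, Frame, Plate, Shaft, Widget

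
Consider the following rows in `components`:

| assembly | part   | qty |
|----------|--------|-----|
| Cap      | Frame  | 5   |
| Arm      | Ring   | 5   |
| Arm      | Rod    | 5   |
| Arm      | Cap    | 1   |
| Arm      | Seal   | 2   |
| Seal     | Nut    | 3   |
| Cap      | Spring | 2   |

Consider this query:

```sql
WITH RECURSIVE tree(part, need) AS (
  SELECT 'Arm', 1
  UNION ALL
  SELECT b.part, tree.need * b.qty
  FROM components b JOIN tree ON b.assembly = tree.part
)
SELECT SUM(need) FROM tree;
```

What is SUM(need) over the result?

27

Base: (Arm, need=1).
Iteration 1: components of {Arm} -> Cap = 1*1 = 1, Ring = 1*5 = 5, Rod = 1*5 = 5, Seal = 1*2 = 2.
Iteration 2: components of {Cap,Ring,Rod,Seal} -> Frame = 1*5 = 5, Nut = 2*3 = 6, Spring = 1*2 = 2.
Iteration 3: no further components; recursion stops.
SUM(need) = 1 + 5 + 5 + 1 + 2 + 2 + 5 + 6 = 27.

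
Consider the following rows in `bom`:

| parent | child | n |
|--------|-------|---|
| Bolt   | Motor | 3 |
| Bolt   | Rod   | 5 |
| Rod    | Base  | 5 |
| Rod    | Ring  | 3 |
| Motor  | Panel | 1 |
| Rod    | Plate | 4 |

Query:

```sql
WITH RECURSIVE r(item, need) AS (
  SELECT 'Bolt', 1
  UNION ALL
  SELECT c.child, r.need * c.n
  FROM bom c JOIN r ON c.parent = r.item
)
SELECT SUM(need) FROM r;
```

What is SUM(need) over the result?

72

Base: (Bolt, need=1).
Iteration 1: components of {Bolt} -> Motor = 1*3 = 3, Rod = 1*5 = 5.
Iteration 2: components of {Motor,Rod} -> Base = 5*5 = 25, Panel = 3*1 = 3, Plate = 5*4 = 20, Ring = 5*3 = 15.
Iteration 3: no further components; recursion stops.
SUM(need) = 1 + 3 + 5 + 3 + 25 + 15 + 20 = 72.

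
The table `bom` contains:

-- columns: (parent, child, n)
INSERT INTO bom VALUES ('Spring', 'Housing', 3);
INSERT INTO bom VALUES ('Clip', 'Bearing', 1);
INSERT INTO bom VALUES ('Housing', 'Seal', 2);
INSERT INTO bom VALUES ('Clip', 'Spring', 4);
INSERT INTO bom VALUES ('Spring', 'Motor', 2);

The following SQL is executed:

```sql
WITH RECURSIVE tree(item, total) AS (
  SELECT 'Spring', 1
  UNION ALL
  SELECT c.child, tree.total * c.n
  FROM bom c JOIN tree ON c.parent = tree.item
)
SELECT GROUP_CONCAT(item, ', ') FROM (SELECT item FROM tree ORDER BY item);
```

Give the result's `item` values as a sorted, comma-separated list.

Base: (Spring, total=1).
Iteration 1: components of {Spring} -> Housing = 1*3 = 3, Motor = 1*2 = 2.
Iteration 2: components of {Housing,Motor} -> Seal = 3*2 = 6.
Iteration 3: no further components; recursion stops.

Housing, Motor, Seal, Spring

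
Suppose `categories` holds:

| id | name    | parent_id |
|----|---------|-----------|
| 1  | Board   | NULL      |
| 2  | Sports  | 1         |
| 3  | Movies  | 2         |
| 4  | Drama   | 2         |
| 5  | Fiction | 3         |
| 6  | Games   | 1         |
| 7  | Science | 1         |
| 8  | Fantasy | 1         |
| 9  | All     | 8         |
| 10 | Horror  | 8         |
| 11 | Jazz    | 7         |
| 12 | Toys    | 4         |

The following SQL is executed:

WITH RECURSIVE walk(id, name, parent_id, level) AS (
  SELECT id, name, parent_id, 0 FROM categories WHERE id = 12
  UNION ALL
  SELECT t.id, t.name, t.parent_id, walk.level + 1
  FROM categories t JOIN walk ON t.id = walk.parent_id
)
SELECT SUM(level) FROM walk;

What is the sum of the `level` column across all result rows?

Base: id=12 (Toys), parent_id=4, level 0.
Iteration 1: join on id=4 -> Drama (id 4, parent_id=2, level 1).
Iteration 2: join on id=2 -> Sports (id 2, parent_id=1, level 2).
Iteration 3: join on id=1 -> Board (id 1, parent_id=NULL, level 3).
Iteration 4: parent_id is NULL; no match; recursion stops.
SUM(level) = 0 + 1 + 2 + 3 = 6.

6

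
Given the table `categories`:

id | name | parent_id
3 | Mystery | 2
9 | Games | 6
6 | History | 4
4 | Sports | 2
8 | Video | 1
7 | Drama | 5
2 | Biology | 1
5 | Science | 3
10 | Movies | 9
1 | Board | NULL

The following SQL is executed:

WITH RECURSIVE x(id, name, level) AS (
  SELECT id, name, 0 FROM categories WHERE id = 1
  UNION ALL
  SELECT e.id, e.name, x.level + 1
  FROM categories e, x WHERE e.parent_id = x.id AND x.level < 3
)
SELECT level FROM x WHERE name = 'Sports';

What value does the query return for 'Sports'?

Base: id=1 (Board) at level 0.
Iteration 1: rows with parent_id in {1} -> Biology (id 2, level 1), Video (id 8, level 1).
Iteration 2: rows with parent_id in {2,8} -> Mystery (id 3, level 2), Sports (id 4, level 2).
Iteration 3: rows with parent_id in {3,4} -> Science (id 5, level 3), History (id 6, level 3).
Iteration 4: level < 3 fails for all current rows; recursion stops.

2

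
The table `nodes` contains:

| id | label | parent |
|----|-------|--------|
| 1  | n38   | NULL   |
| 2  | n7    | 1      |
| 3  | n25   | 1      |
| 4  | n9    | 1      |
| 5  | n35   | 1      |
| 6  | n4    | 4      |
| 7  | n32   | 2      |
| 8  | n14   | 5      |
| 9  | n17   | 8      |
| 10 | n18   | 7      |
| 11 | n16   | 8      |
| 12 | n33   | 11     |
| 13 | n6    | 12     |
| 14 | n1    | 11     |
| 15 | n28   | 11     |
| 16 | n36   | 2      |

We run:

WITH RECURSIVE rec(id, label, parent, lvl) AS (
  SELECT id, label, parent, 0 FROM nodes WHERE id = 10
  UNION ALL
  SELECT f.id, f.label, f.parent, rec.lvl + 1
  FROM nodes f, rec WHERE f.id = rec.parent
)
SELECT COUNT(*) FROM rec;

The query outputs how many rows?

4

Base: id=10 (n18), parent=7, lvl 0.
Iteration 1: join on id=7 -> n32 (id 7, parent=2, lvl 1).
Iteration 2: join on id=2 -> n7 (id 2, parent=1, lvl 2).
Iteration 3: join on id=1 -> n38 (id 1, parent=NULL, lvl 3).
Iteration 4: parent is NULL; no match; recursion stops.
Total rows emitted: 4.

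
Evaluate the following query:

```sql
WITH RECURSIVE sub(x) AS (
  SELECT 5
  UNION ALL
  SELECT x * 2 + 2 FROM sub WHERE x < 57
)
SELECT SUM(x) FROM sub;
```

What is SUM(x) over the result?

207

Base: x=5.
Iteration 1: 5 < 57 holds -> x = 5 * 2 + 2 = 12.
Iteration 2: 12 < 57 holds -> x = 12 * 2 + 2 = 26.
Iteration 3: 26 < 57 holds -> x = 26 * 2 + 2 = 54.
Iteration 4: 54 < 57 holds -> x = 54 * 2 + 2 = 110.
Iteration 5: 110 < 57 fails; recursion stops.
SUM(x) = 5 + 12 + 26 + 54 + 110 = 207.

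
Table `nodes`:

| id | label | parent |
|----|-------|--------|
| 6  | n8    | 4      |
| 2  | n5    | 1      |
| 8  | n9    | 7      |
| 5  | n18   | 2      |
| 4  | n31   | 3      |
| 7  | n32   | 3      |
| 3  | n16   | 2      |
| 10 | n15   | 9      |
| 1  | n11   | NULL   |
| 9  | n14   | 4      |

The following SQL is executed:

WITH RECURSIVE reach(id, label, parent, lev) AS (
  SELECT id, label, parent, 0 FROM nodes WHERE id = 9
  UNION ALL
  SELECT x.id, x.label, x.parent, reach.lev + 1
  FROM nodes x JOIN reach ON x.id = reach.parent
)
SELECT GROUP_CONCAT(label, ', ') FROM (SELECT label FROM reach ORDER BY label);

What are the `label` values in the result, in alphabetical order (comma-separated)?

n11, n14, n16, n31, n5

Base: id=9 (n14), parent=4, lev 0.
Iteration 1: join on id=4 -> n31 (id 4, parent=3, lev 1).
Iteration 2: join on id=3 -> n16 (id 3, parent=2, lev 2).
Iteration 3: join on id=2 -> n5 (id 2, parent=1, lev 3).
Iteration 4: join on id=1 -> n11 (id 1, parent=NULL, lev 4).
Iteration 5: parent is NULL; no match; recursion stops.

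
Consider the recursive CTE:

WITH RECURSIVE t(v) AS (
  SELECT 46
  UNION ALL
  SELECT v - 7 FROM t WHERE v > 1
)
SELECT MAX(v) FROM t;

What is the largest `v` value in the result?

46

Base: v=46.
Iteration 1: 46 > 1 holds -> v = 46 - 7 = 39.
Iteration 2: 39 > 1 holds -> v = 39 - 7 = 32.
Iteration 3: 32 > 1 holds -> v = 32 - 7 = 25.
Iteration 4: 25 > 1 holds -> v = 25 - 7 = 18.
Iteration 5: 18 > 1 holds -> v = 18 - 7 = 11.
Iteration 6: 11 > 1 holds -> v = 11 - 7 = 4.
Iteration 7: 4 > 1 holds -> v = 4 - 7 = -3.
Iteration 8: -3 > 1 fails; recursion stops.
v values: 46, 39, 32, 25, 18, 11, 4, -3; the maximum is 46.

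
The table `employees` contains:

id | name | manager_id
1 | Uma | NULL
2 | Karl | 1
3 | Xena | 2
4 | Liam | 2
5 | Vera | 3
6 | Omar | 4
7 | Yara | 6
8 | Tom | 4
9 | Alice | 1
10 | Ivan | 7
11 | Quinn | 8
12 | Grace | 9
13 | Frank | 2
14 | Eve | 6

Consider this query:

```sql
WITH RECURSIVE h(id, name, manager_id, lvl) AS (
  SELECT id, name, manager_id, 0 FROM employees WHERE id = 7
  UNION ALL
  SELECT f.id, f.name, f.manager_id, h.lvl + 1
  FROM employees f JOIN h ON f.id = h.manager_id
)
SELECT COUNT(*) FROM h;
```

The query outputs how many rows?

5

Base: id=7 (Yara), manager_id=6, lvl 0.
Iteration 1: join on id=6 -> Omar (id 6, manager_id=4, lvl 1).
Iteration 2: join on id=4 -> Liam (id 4, manager_id=2, lvl 2).
Iteration 3: join on id=2 -> Karl (id 2, manager_id=1, lvl 3).
Iteration 4: join on id=1 -> Uma (id 1, manager_id=NULL, lvl 4).
Iteration 5: manager_id is NULL; no match; recursion stops.
Total rows emitted: 5.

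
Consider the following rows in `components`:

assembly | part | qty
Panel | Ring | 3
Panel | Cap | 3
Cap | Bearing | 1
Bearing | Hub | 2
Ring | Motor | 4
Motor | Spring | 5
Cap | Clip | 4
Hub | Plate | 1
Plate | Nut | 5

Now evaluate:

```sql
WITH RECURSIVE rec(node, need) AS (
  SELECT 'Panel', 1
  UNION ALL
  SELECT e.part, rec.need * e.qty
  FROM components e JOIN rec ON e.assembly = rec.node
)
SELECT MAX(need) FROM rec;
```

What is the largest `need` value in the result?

60

Base: (Panel, need=1).
Iteration 1: components of {Panel} -> Cap = 1*3 = 3, Ring = 1*3 = 3.
Iteration 2: components of {Cap,Ring} -> Bearing = 3*1 = 3, Clip = 3*4 = 12, Motor = 3*4 = 12.
Iteration 3: components of {Bearing,Clip,Motor} -> Hub = 3*2 = 6, Spring = 12*5 = 60.
Iteration 4: components of {Hub,Spring} -> Plate = 6*1 = 6.
Iteration 5: components of {Plate} -> Nut = 6*5 = 30.
Iteration 6: no further components; recursion stops.
need values: 1, 3, 3, 12, 3, 12, 60, 6, 6, 30; the maximum is 60.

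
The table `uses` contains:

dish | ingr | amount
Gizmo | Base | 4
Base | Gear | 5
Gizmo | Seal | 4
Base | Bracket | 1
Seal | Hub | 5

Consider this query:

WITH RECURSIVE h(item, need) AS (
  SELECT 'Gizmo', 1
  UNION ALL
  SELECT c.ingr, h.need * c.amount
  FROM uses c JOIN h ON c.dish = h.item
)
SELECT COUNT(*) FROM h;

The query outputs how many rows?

Base: (Gizmo, need=1).
Iteration 1: components of {Gizmo} -> Base = 1*4 = 4, Seal = 1*4 = 4.
Iteration 2: components of {Base,Seal} -> Bracket = 4*1 = 4, Gear = 4*5 = 20, Hub = 4*5 = 20.
Iteration 3: no further components; recursion stops.
Total rows emitted: 6.

6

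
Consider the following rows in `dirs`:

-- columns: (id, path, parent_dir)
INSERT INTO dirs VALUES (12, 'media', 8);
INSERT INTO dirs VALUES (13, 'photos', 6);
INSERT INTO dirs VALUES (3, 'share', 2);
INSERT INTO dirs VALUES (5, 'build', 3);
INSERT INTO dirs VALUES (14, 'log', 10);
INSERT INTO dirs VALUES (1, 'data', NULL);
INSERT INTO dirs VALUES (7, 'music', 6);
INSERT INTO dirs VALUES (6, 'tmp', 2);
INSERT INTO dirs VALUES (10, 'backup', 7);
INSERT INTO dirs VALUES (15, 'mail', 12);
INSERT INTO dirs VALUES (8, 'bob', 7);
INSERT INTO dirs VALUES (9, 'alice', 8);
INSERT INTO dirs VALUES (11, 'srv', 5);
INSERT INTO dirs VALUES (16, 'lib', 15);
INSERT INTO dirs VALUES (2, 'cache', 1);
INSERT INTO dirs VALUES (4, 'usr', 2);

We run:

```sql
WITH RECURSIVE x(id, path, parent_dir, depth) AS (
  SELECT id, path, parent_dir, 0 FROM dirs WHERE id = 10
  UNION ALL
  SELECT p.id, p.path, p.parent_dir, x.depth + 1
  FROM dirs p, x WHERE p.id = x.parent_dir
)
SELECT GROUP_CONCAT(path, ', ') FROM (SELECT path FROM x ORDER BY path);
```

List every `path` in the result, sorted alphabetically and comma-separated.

Base: id=10 (backup), parent_dir=7, depth 0.
Iteration 1: join on id=7 -> music (id 7, parent_dir=6, depth 1).
Iteration 2: join on id=6 -> tmp (id 6, parent_dir=2, depth 2).
Iteration 3: join on id=2 -> cache (id 2, parent_dir=1, depth 3).
Iteration 4: join on id=1 -> data (id 1, parent_dir=NULL, depth 4).
Iteration 5: parent_dir is NULL; no match; recursion stops.

backup, cache, data, music, tmp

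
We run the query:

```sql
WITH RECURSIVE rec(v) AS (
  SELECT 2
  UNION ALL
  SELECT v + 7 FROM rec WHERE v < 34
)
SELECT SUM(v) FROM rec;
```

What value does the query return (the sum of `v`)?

Base: v=2.
Iteration 1: 2 < 34 holds -> v = 2 + 7 = 9.
Iteration 2: 9 < 34 holds -> v = 9 + 7 = 16.
Iteration 3: 16 < 34 holds -> v = 16 + 7 = 23.
Iteration 4: 23 < 34 holds -> v = 23 + 7 = 30.
Iteration 5: 30 < 34 holds -> v = 30 + 7 = 37.
Iteration 6: 37 < 34 fails; recursion stops.
SUM(v) = 2 + 9 + 16 + 23 + 30 + 37 = 117.

117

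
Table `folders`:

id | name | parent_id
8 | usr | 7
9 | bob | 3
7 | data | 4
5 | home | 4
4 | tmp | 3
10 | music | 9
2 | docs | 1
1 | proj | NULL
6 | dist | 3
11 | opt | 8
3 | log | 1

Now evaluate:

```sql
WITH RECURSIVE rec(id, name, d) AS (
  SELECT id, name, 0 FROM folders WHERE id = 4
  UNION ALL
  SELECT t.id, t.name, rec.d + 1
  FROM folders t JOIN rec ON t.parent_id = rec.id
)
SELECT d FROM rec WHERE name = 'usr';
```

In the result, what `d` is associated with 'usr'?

2

Base: id=4 (tmp) at d 0.
Iteration 1: rows with parent_id in {4} -> home (id 5, d 1), data (id 7, d 1).
Iteration 2: rows with parent_id in {5,7} -> usr (id 8, d 2).
Iteration 3: rows with parent_id in {8} -> opt (id 11, d 3).
Iteration 4: no rows with parent_id in {11}; recursion stops.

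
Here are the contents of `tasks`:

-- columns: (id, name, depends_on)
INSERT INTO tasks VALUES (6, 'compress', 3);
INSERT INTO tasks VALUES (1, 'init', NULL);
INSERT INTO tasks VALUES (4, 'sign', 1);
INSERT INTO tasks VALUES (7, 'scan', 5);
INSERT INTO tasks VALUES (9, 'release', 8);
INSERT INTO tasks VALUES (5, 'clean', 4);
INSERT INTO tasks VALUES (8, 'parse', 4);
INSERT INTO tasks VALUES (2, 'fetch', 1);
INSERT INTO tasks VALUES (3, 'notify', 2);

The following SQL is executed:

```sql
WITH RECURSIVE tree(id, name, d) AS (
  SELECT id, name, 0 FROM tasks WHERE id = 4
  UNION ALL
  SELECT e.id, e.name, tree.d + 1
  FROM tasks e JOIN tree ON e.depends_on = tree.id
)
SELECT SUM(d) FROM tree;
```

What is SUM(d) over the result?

6

Base: id=4 (sign) at d 0.
Iteration 1: rows with depends_on in {4} -> clean (id 5, d 1), parse (id 8, d 1).
Iteration 2: rows with depends_on in {5,8} -> scan (id 7, d 2), release (id 9, d 2).
Iteration 3: no rows with depends_on in {7,9}; recursion stops.
SUM(d) = 0 + 1 + 1 + 2 + 2 = 6.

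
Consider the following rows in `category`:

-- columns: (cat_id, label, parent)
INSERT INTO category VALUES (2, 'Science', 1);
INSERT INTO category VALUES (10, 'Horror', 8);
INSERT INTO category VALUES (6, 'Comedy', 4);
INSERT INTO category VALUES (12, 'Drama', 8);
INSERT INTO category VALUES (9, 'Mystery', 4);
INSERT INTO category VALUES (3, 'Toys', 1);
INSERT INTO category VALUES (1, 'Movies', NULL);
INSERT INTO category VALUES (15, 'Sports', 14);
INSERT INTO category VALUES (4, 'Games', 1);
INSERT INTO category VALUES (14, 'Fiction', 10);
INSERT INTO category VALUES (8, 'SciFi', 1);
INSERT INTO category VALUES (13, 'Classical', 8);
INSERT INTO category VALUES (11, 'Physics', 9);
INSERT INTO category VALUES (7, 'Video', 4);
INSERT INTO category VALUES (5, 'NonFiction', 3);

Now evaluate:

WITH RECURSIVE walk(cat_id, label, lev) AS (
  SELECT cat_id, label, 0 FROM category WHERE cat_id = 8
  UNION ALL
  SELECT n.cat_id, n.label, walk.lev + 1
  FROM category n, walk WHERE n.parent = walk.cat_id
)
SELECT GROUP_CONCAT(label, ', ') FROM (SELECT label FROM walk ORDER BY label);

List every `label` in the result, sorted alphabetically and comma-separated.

Base: cat_id=8 (SciFi) at lev 0.
Iteration 1: rows with parent in {8} -> Horror (id 10, lev 1), Drama (id 12, lev 1), Classical (id 13, lev 1).
Iteration 2: rows with parent in {10,12,13} -> Fiction (id 14, lev 2).
Iteration 3: rows with parent in {14} -> Sports (id 15, lev 3).
Iteration 4: no rows with parent in {15}; recursion stops.

Classical, Drama, Fiction, Horror, SciFi, Sports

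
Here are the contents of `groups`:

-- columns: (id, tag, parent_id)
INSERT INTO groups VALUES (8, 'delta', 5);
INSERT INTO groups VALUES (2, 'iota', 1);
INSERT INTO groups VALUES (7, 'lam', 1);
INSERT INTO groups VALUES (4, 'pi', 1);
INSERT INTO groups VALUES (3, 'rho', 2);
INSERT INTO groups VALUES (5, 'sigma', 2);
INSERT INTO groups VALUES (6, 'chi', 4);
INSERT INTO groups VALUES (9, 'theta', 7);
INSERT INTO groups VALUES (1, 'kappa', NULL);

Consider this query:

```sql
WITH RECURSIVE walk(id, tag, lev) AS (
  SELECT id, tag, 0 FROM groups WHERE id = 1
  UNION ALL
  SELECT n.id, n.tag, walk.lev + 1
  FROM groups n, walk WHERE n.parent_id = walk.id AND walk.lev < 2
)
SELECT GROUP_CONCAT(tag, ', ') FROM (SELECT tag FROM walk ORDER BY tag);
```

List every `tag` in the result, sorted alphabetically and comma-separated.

Base: id=1 (kappa) at lev 0.
Iteration 1: rows with parent_id in {1} -> iota (id 2, lev 1), pi (id 4, lev 1), lam (id 7, lev 1).
Iteration 2: rows with parent_id in {2,4,7} -> rho (id 3, lev 2), sigma (id 5, lev 2), chi (id 6, lev 2), theta (id 9, lev 2).
Iteration 3: lev < 2 fails for all current rows; recursion stops.

chi, iota, kappa, lam, pi, rho, sigma, theta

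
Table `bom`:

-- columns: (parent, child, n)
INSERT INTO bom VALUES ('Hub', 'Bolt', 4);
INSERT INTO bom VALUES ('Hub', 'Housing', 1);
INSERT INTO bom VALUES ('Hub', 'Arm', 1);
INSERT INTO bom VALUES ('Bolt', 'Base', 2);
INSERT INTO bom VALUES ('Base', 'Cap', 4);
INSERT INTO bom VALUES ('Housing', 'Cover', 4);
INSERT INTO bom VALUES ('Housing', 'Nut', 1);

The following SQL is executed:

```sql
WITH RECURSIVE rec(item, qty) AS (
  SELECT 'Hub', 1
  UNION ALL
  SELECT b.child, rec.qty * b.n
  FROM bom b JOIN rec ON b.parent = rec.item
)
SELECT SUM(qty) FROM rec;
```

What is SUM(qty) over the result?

Base: (Hub, qty=1).
Iteration 1: components of {Hub} -> Arm = 1*1 = 1, Bolt = 1*4 = 4, Housing = 1*1 = 1.
Iteration 2: components of {Arm,Bolt,Housing} -> Base = 4*2 = 8, Cover = 1*4 = 4, Nut = 1*1 = 1.
Iteration 3: components of {Base,Cover,Nut} -> Cap = 8*4 = 32.
Iteration 4: no further components; recursion stops.
SUM(qty) = 1 + 4 + 1 + 1 + 8 + 4 + 1 + 32 = 52.

52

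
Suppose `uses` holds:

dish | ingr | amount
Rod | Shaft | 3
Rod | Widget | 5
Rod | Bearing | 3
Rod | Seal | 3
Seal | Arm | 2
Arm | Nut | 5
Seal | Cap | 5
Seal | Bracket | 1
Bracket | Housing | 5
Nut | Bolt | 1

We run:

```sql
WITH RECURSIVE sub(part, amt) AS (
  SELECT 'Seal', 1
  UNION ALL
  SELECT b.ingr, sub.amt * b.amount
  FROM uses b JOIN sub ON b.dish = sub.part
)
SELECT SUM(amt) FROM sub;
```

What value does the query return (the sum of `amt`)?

34

Base: (Seal, amt=1).
Iteration 1: components of {Seal} -> Arm = 1*2 = 2, Bracket = 1*1 = 1, Cap = 1*5 = 5.
Iteration 2: components of {Arm,Bracket,Cap} -> Housing = 1*5 = 5, Nut = 2*5 = 10.
Iteration 3: components of {Housing,Nut} -> Bolt = 10*1 = 10.
Iteration 4: no further components; recursion stops.
SUM(amt) = 1 + 2 + 5 + 1 + 10 + 5 + 10 = 34.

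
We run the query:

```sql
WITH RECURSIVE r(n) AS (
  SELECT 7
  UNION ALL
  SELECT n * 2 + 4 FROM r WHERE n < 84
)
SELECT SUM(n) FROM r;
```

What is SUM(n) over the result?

149

Base: n=7.
Iteration 1: 7 < 84 holds -> n = 7 * 2 + 4 = 18.
Iteration 2: 18 < 84 holds -> n = 18 * 2 + 4 = 40.
Iteration 3: 40 < 84 holds -> n = 40 * 2 + 4 = 84.
Iteration 4: 84 < 84 fails; recursion stops.
SUM(n) = 7 + 18 + 40 + 84 = 149.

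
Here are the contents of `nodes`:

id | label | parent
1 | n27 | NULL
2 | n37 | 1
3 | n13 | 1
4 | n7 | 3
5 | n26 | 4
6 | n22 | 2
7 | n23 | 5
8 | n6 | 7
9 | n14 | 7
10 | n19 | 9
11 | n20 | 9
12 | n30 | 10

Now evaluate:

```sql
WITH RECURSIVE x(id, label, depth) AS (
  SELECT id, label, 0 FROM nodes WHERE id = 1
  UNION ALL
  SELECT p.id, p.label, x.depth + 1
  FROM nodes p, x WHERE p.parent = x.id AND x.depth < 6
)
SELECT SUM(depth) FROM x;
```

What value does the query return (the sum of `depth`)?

35

Base: id=1 (n27) at depth 0.
Iteration 1: rows with parent in {1} -> n37 (id 2, depth 1), n13 (id 3, depth 1).
Iteration 2: rows with parent in {2,3} -> n7 (id 4, depth 2), n22 (id 6, depth 2).
Iteration 3: rows with parent in {4,6} -> n26 (id 5, depth 3).
Iteration 4: rows with parent in {5} -> n23 (id 7, depth 4).
Iteration 5: rows with parent in {7} -> n6 (id 8, depth 5), n14 (id 9, depth 5).
Iteration 6: rows with parent in {8,9} -> n19 (id 10, depth 6), n20 (id 11, depth 6).
Iteration 7: depth < 6 fails for all current rows; recursion stops.
SUM(depth) = 0 + 1 + 1 + 2 + 2 + 3 + 4 + 5 + 5 + 6 + 6 = 35.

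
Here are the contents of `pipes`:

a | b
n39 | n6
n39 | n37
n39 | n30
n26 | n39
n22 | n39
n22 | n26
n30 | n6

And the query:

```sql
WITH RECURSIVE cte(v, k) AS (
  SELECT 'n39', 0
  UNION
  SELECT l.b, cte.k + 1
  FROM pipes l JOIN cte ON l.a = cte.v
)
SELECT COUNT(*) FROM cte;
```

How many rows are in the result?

Base: (n39, k=0).
Iteration 1: edges from {n39} -> (n30, k=1), (n37, k=1), (n6, k=1).
Iteration 2: edges from {n30,n37,n6} -> (n6, k=2).
Iteration 3: no outgoing edges from {n6}; recursion stops.
Total rows emitted: 5.

5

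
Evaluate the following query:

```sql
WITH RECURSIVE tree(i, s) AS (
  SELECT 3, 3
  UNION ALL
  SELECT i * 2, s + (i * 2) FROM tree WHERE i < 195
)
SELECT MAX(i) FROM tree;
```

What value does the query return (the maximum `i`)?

384

Base: i=3, s=3.
Iteration 1: 3 < 195 holds -> i = 3 * 2 = 6, s = 3 + 6 = 9.
Iteration 2: 6 < 195 holds -> i = 6 * 2 = 12, s = 9 + 12 = 21.
Iteration 3: 12 < 195 holds -> i = 12 * 2 = 24, s = 21 + 24 = 45.
Iteration 4: 24 < 195 holds -> i = 24 * 2 = 48, s = 45 + 48 = 93.
Iteration 5: 48 < 195 holds -> i = 48 * 2 = 96, s = 93 + 96 = 189.
Iteration 6: 96 < 195 holds -> i = 96 * 2 = 192, s = 189 + 192 = 381.
Iteration 7: 192 < 195 holds -> i = 192 * 2 = 384, s = 381 + 384 = 765.
Iteration 8: 384 < 195 fails; recursion stops.
i values: 3, 6, 12, 24, 48, 96, 192, 384; the maximum is 384.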